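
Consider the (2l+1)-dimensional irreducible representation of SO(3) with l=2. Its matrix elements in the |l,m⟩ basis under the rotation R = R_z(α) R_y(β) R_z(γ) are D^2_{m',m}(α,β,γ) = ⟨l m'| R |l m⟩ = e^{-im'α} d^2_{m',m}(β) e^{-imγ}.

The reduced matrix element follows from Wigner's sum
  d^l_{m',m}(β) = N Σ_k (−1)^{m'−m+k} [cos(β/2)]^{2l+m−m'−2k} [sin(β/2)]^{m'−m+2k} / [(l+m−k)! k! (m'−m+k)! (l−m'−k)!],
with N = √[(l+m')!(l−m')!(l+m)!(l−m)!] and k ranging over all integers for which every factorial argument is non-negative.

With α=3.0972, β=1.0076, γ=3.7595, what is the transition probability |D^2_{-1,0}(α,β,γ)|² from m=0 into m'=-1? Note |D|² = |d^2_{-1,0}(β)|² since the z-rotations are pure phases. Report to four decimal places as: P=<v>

First d^2_{-1,0}(β=1.0076), then the phase factors e^{-i(-1)α} and e^{-i(0)γ}:
c=cos(1.0076/2)=0.875754, s=sin(1.0076/2)=0.482757; N=√[1·6·2·2]=4.898979
The bounds max(0,m−m')=1 and min(l+m,l−m')=2 give 2 terms
  k=1: (−1)^0·4.8990/(2)·0.8758^3·0.4828^1 = +0.794239
  k=2: (−1)^1·4.8990/(2)·0.8758^1·0.4828^3 = -0.241348
d^2_{-1,0}(1.0076) = +0.794239 -0.241348 = +0.552891
|D^2_{-1,0}|² = |d^2_{-1,0}(β)|² = (+0.552891)² = 0.305688 (the z-rotation phases have unit modulus)

P=0.3057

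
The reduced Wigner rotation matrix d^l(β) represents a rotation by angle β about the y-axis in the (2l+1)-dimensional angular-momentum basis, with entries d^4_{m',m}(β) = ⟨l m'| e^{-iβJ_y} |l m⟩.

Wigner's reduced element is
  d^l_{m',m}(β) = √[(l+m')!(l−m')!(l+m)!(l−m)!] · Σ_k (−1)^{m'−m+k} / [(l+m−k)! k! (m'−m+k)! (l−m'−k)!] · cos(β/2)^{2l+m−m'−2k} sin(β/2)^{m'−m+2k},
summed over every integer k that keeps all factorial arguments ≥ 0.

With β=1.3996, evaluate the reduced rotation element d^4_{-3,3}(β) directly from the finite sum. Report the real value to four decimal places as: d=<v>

d^4_{-3,3}(β=1.3996) via Wigner's sum:
With c≡cos(β/2)=0.764971 and s≡sin(β/2)=0.644065, N=[1·5040·5040·1]^{1/2}=5040.000000
k∈{6,7} keeps every argument non-negative
  k=6: (−1)^0·5040.0000/(720)·0.7650^2·0.6441^6 = +0.292392
  k=7: (−1)^1·5040.0000/(5040)·0.7650^0·0.6441^8 = -0.029610
d^4_{-3,3}(1.3996) = +0.292392 -0.029610 = +0.262782

d=0.2628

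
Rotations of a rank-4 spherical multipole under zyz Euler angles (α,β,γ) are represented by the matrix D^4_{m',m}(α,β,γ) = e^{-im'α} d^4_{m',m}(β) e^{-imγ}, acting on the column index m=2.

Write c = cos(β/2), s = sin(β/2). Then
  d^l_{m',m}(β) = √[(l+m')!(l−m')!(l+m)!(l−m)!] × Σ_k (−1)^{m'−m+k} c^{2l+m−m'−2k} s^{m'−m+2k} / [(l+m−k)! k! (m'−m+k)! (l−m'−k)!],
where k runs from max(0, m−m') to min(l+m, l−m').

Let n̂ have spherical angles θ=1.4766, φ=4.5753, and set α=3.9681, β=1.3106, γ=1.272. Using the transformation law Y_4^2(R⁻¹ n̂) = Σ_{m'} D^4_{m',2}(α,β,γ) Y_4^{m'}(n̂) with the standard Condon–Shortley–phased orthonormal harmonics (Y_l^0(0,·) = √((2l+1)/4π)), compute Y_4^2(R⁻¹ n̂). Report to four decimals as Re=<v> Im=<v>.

Re=0.4036 Im=0.0747

Need the full column D^4_{m',2} for m'=−4..4 at α=3.9681, β=1.3106, γ=1.272.
cos(β/2)=0.792865, sin(β/2)=0.609397
d^4_{-4,2}: single k=6 term ⇒ +0.170365;  D = +0.123248+0.117618i
d^4_{-3,2}: k∈[5..6] ⇒ +0.470203 -0.092590 = +0.377612;  D = -0.376828+0.024331i
d^4_{-2,2}: k∈[4..6] ⇒ +0.817505 -0.386351 +0.019020 = +0.450173;  D = +0.282999-0.350096i
d^4_{-1,2}: k∈[3..5] ⇒ +1.002797 -0.888600 +0.104988 = +0.219184;  D = +0.032038+0.216830i
d^4_{0,2}: k∈[2..4] ⇒ +0.875222 -1.378761 +0.305437 = -0.198102;  D = +0.163769+0.111463i
d^4_{1,2}: k∈[1..3] ⇒ +0.509251 -1.504195 +0.592400 = -0.402544;  D = -0.392043+0.091346i
d^4_{2,2}: k∈[0..2] ⇒ +0.156169 -1.107077 +0.817505 = -0.133404;  D = +0.065750-0.116076i
d^4_{3,2}: k∈[0..1] ⇒ -0.449117 +0.795945 = +0.346828;  D = -0.106177-0.330176i
d^4_{4,2}: single k=0 term ⇒ +0.488175;  D = +0.443090+0.204905i
Y_4^{m'}(θ=1.4766,φ=4.5753) and Σ D·Y over m':
  (+0.1232+0.1176i)·(+0.3710+0.2266i)  (-0.3768+0.0243i)·(+0.0464-0.1065i)  (+0.2830-0.3501i)·(+0.2994+0.0842i)  (+0.0320+0.2168i)·(+0.0178-0.1289i)  (+0.1638+0.1115i)·(+0.2896+0.0000i)  (-0.3920+0.0913i)·(-0.0178-0.1289i)  (+0.0657-0.1161i)·(+0.2994-0.0842i)  (-0.1062-0.3302i)·(-0.0464-0.1065i)  (+0.4431+0.2049i)·(+0.3710-0.2266i)
Y_4^2(R⁻¹ n̂) = +0.403583+0.074711i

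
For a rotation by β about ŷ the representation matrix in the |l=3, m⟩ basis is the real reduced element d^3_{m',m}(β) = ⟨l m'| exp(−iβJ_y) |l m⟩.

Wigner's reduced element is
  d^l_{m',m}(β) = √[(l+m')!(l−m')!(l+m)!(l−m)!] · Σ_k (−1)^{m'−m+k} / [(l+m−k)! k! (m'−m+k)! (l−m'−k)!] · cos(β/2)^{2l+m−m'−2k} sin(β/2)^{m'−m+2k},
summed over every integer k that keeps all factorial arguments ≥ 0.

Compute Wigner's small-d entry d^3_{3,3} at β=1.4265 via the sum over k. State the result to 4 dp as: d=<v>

d^3_{3,3}(β=1.4265) via Wigner's sum:
c=cos(1.4265/2)=0.756239, s=sin(1.4265/2)=0.654295; N=√[720·1·720·1]=720.000000
k: max(0,(3)−(3))=0 … min(3+(3),3−(3))=0
  k=0: (−1)^0·720.0000/(720)·0.7562^6·0.6543^0 = +0.187049
d^3_{3,3}(1.4265) = +0.187049

d=0.1870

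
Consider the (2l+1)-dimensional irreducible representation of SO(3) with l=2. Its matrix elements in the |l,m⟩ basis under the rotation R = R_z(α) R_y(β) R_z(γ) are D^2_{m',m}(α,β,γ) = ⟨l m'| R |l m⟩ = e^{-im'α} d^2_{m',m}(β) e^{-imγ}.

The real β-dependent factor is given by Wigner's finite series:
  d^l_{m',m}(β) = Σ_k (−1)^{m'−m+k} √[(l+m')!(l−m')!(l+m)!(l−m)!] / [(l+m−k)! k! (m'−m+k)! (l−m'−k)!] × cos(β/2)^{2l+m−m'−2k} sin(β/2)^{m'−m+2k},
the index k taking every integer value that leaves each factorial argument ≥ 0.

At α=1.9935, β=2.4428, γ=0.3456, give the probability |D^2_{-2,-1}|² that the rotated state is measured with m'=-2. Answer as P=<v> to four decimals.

First d^2_{-2,-1}(β=2.4428), then the phase factors e^{-i(-2)α} and e^{-i(-1)γ}:
Half-angle: c=0.342331, s=0.939580. N=√(1·24·1·6)=12.000000
k: max(0,(-1)−(-2))=1 … min(2+(-1),2−(-2))=1
  k=1: (−1)^0·12.0000/(6)·0.3423^3·0.9396^1 = +0.075388
d^2_{-2,-1}(2.4428) = +0.075388
|D^2_{-2,-1}|² = |d^2_{-2,-1}(β)|² = (+0.075388)² = 0.005683 (the z-rotation phases have unit modulus)

P=0.0057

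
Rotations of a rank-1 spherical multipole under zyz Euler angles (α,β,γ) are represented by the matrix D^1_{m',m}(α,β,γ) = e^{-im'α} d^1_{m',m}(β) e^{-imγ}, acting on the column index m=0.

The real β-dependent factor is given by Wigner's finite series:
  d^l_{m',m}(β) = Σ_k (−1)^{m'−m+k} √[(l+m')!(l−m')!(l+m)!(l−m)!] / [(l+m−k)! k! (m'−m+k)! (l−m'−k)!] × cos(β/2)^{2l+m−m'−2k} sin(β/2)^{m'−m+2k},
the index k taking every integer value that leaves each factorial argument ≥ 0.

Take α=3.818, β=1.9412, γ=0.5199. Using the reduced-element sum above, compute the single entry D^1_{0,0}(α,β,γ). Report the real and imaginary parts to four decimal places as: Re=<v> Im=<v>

D^1_{0,0}(3.818,1.9412,0.5199) = e^{-i·0·3.818}·d^1_{0,0}(1.9412)·e^{-i·0·0.5199}. Compute d first:
With c≡cos(β/2)=0.564804 and s≡sin(β/2)=0.825225, N=[1·1·1·1]^{1/2}=1.000000
k: max(0,(0)−(0))=0 … min(1+(0),1−(0))=1
  k=0: (−1)^0·1.0000/(1)·0.5648^2·0.8252^0 = +0.319004
  k=1: (−1)^1·1.0000/(1)·0.5648^0·0.8252^2 = -0.680996
d^1_{0,0}(1.9412) = +0.319004 -0.680996 = -0.361992
Phases: e^{-i·(0)·3.818}=+1.000000+0.000000i, e^{-i·(0)·0.5199}=+1.000000+0.000000i ⇒ D=-0.361992+0.000000i

Re=-0.3620 Im=0.0000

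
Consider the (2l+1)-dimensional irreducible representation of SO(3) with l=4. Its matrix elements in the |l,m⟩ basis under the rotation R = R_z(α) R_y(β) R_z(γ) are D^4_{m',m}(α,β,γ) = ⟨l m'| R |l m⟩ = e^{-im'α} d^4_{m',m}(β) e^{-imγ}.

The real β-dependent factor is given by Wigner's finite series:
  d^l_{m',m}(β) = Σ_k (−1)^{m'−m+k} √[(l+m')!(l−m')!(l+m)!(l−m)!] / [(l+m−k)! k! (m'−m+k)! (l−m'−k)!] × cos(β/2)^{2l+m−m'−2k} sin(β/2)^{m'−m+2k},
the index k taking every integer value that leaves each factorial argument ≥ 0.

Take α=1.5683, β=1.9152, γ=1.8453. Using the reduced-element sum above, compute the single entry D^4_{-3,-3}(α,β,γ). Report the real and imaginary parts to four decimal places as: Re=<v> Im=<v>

D^4_{-3,-3}(1.5683,1.9152,1.8453) = e^{-i·-3·1.5683}·d^4_{-3,-3}(1.9152)·e^{-i·-3·1.8453}. Compute d first:
With c≡cos(β/2)=0.575484 and s≡sin(β/2)=0.817813, N=[1·5040·1·5040]^{1/2}=5040.000000
The bounds max(0,m−m')=0 and min(l+m,l−m')=1 give 2 terms
  k=0: (−1)^0·5040.0000/(5040)·0.5755^8·0.8178^0 = +0.012030
  k=1: (−1)^1·5040.0000/(720)·0.5755^6·0.8178^2 = -0.170062
d^4_{-3,-3}(1.9152) = +0.012030 -0.170062 = -0.158032
Attach z-rotation phases: D = e^{-i(-3)(1.5683)}·(-0.158032)·e^{-i(-3)(1.8453)} = +0.108271+0.115115i

Re=0.1083 Im=0.1151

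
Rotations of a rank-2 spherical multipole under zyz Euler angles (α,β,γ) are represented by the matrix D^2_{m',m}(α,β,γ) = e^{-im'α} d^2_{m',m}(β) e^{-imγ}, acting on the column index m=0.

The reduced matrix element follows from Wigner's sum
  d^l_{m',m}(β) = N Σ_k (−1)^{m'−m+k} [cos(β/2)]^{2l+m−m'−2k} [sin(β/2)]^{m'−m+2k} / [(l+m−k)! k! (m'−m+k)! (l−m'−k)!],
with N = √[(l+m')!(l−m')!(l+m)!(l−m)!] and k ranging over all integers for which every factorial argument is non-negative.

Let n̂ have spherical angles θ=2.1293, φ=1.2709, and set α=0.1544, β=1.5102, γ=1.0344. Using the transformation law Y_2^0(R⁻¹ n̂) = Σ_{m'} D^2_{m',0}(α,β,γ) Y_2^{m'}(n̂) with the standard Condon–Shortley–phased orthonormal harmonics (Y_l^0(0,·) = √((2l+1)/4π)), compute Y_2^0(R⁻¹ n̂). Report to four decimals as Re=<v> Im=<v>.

Need the full column D^2_{m',0} for m'=−2..2 at α=0.1544, β=1.5102, γ=1.0344.
cos(β/2)=0.728203, sin(β/2)=0.685361
d^2_{-2,0}: single k=2 term ⇒ +0.610127;  D = +0.581267+0.185427i
d^2_{-1,0}: k∈[1..2] ⇒ +0.648265 -0.574232 = +0.074033;  D = +0.073153+0.011385i
d^2_{0,0}: k∈[0..2] ⇒ +0.281196 -0.996333 +0.220637 = -0.494499;  D = -0.494499+0.000000i
d^2_{1,0}: k∈[0..1] ⇒ -0.648265 +0.574232 = -0.074033;  D = -0.073153+0.011385i
d^2_{2,0}: single k=0 term ⇒ +0.610127;  D = +0.581267-0.185427i
Y_2^{m'}(θ=2.1293,φ=1.2709) and Σ D·Y over m':
  (+0.5813+0.1854i)·(-0.2293-0.1568i)  (+0.0732+0.0114i)·(-0.1026+0.3317i)  (-0.4945+0.0000i)·(-0.0497+0.0000i)  (-0.0732+0.0114i)·(+0.1026+0.3317i)  (+0.5813-0.1854i)·(-0.2293+0.1568i)
Y_2^0(R⁻¹ n̂) = -0.206416+0.000000i

Re=-0.2064 Im=0.0000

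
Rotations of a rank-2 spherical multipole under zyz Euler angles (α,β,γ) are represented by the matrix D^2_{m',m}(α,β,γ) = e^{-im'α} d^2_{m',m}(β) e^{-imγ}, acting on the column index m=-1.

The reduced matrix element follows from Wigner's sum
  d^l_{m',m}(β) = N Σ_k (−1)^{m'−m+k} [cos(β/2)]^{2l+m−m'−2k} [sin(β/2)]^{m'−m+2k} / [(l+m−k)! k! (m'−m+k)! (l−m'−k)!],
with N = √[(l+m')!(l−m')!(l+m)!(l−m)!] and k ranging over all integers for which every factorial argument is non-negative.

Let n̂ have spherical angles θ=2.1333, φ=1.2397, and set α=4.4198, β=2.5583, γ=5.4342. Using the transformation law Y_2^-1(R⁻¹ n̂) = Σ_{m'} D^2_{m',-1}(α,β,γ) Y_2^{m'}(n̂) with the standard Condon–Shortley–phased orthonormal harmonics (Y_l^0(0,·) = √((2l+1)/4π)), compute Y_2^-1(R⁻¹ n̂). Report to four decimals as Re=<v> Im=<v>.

Need the full column D^2_{m',-1} for m'=−2..2 at α=4.4198, β=2.5583, γ=5.4342.
cos(β/2)=0.287529, sin(β/2)=0.957772
d^2_{-2,-1}: single k=1 term ⇒ +0.045534;  D = -0.006202+0.045110i
d^2_{-1,-1}: k∈[0..1] ⇒ +0.006835 -0.227515 = -0.220680;  D = +0.200662+0.091839i
d^2_{0,-1}: k∈[0..1] ⇒ -0.055768 +0.618791 = +0.563023;  D = +0.372015-0.422611i
d^2_{1,-1}: k∈[0..1] ⇒ +0.227515 -0.841489 = -0.613974;  D = -0.324258-0.521364i
d^2_{2,-1}: single k=0 term ⇒ -0.505241;  D = +0.487762-0.131746i
Y_2^{m'}(θ=2.1333,φ=1.2397) and Σ D·Y over m':
  (-0.0062+0.0451i)·(-0.2180-0.1700i)  (+0.2007+0.0918i)·(-0.1133+0.3296i)  (+0.3720-0.4226i)·(-0.0463+0.0000i)  (-0.3243-0.5214i)·(+0.1133+0.3296i)  (+0.4878-0.1317i)·(-0.2180+0.1700i)
Y_2^-1(R⁻¹ n̂) = -0.010041+0.012185i

Re=-0.0100 Im=0.0122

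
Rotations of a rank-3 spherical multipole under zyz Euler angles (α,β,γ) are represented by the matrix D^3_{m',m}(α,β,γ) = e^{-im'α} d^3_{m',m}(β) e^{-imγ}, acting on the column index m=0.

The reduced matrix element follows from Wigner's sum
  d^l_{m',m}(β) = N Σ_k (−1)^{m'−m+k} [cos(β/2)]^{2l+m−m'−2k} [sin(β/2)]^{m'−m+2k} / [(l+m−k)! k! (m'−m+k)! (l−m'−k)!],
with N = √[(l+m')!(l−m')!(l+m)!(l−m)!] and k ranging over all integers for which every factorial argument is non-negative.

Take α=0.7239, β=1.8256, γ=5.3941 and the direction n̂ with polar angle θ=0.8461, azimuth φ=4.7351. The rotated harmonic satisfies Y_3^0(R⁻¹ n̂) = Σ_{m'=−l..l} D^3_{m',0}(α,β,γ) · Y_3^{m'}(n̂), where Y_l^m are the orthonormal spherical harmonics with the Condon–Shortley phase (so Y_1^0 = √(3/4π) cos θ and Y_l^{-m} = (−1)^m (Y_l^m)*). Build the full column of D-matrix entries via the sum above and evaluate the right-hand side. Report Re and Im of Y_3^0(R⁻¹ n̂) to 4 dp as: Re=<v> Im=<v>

Need the full column D^3_{m',0} for m'=−3..3 at α=0.7239, β=1.8256, γ=5.3941.
cos(β/2)=0.611533, sin(β/2)=0.791219
d^3_{-3,0}: single k=3 term ⇒ +0.506599;  D = -0.286425+0.417856i
d^3_{-2,0}: k∈[2..3] ⇒ +0.479549 -0.802763 = -0.323214;  D = -0.039654-0.320772i
d^3_{-1,0}: k∈[1..3] ⇒ +0.234415 -1.177230 +0.656892 = -0.285922;  D = -0.214221-0.189370i
d^3_{0,0}: k∈[0..3] ⇒ +0.052302 -0.787979 +1.319074 -0.245347 = +0.338049;  D = +0.338049+0.000000i
d^3_{1,0}: k∈[0..2] ⇒ -0.234415 +1.177230 -0.656892 = +0.285922;  D = +0.214221-0.189370i
d^3_{2,0}: k∈[0..1] ⇒ +0.479549 -0.802763 = -0.323214;  D = -0.039654+0.320772i
d^3_{3,0}: single k=0 term ⇒ -0.506599;  D = +0.286425+0.417856i
Y_3^{m'}(θ=0.8461,φ=4.7351) and Σ D·Y over m':
  (-0.2864+0.4179i)·(-0.0119-0.1747i)  (-0.0397-0.3208i)·(-0.3794+0.0172i)  (-0.2142-0.1894i)·(+0.0066+0.2896i)  (+0.3380+0.0000i)·(-0.1986+0.0000i)  (+0.2142-0.1894i)·(-0.0066+0.2896i)  (-0.0397+0.3208i)·(-0.3794-0.0172i)  (+0.2864+0.4179i)·(+0.0119-0.1747i)
Y_3^0(R⁻¹ n̂) = +0.233712-0.000000i

Re=0.2337 Im=0.0000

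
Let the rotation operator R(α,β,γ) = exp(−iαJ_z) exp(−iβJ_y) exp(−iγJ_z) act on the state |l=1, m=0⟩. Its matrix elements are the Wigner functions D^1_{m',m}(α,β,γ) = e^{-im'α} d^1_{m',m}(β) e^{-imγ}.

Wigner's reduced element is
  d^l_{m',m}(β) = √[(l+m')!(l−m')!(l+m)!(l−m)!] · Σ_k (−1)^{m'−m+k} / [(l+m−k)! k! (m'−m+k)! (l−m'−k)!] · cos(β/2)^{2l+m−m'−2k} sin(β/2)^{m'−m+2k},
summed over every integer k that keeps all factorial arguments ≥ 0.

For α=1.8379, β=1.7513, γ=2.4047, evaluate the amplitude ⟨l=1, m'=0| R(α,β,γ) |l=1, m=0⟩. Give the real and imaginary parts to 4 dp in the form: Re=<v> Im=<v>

Re=-0.1795 Im=0.0000

Split into d^1_{0,0}(β=1.7513) × two z-phases.
Half-angle: c=0.640498, s=0.767960. N=√(1·1·1·1)=1.000000
k: max(0,(0)−(0))=0 … min(1+(0),1−(0))=1
  k=0: (−1)^0·1.0000/(1)·0.6405^2·0.7680^0 = +0.410237
  k=1: (−1)^1·1.0000/(1)·0.6405^0·0.7680^2 = -0.589763
d^1_{0,0}(1.7513) = +0.410237 -0.589763 = -0.179525
Phases: e^{-i·(0)·1.8379}=+1.000000+0.000000i, e^{-i·(0)·2.4047}=+1.000000+0.000000i ⇒ D=-0.179525+0.000000i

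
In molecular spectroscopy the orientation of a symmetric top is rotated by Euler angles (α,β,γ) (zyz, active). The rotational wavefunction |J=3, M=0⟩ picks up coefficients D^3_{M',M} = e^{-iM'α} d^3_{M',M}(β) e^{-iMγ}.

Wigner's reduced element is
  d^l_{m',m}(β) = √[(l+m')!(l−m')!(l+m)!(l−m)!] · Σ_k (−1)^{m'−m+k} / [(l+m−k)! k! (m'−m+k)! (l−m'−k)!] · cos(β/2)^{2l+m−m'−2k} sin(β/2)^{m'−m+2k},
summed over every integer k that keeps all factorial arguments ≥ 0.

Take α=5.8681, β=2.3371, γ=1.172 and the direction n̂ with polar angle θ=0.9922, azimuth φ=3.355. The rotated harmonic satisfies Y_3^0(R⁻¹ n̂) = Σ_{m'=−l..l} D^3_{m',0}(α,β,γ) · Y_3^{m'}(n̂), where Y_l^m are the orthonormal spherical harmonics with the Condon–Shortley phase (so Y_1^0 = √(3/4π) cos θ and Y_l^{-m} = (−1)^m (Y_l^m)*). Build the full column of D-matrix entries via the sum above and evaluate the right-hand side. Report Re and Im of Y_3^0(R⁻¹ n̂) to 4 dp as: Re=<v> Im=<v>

Need the full column D^3_{m',0} for m'=−3..3 at α=5.8681, β=2.3371, γ=1.172.
cos(β/2)=0.391486, sin(β/2)=0.920184
d^3_{-3,0}: single k=3 term ⇒ +0.209069;  D = +0.066864-0.198088i
d^3_{-2,0}: k∈[2..3] ⇒ +0.108937 -0.601856 = -0.492919;  D = -0.332597+0.363797i
d^3_{-1,0}: k∈[1..3] ⇒ +0.029312 -0.485832 +0.894706 = +0.438187;  D = +0.400977-0.176707i
d^3_{0,0}: k∈[0..3] ⇒ +0.003600 -0.179002 +0.988950 -0.607083 = +0.206465;  D = +0.206465+0.000000i
d^3_{1,0}: k∈[0..2] ⇒ -0.029312 +0.485832 -0.894706 = -0.438187;  D = -0.400977-0.176707i
d^3_{2,0}: k∈[0..1] ⇒ +0.108937 -0.601856 = -0.492919;  D = -0.332597-0.363797i
d^3_{3,0}: single k=0 term ⇒ -0.209069;  D = -0.066864-0.198088i
Y_3^{m'}(θ=0.9922,φ=3.355) and Σ D·Y over m':
  (+0.0669-0.1981i)·(-0.1964+0.1463i)  (-0.3326+0.3638i)·(+0.3566-0.1622i)  (+0.4010-0.1767i)·(-0.1310+0.0284i)  (+0.2065+0.0000i)·(-0.3071+0.0000i)  (-0.4010-0.1767i)·(+0.1310+0.0284i)  (-0.3326-0.3638i)·(+0.3566+0.1622i)  (-0.0669-0.1981i)·(+0.1964+0.1463i)
Y_3^0(R⁻¹ n̂) = -0.245917+0.000000i

Re=-0.2459 Im=0.0000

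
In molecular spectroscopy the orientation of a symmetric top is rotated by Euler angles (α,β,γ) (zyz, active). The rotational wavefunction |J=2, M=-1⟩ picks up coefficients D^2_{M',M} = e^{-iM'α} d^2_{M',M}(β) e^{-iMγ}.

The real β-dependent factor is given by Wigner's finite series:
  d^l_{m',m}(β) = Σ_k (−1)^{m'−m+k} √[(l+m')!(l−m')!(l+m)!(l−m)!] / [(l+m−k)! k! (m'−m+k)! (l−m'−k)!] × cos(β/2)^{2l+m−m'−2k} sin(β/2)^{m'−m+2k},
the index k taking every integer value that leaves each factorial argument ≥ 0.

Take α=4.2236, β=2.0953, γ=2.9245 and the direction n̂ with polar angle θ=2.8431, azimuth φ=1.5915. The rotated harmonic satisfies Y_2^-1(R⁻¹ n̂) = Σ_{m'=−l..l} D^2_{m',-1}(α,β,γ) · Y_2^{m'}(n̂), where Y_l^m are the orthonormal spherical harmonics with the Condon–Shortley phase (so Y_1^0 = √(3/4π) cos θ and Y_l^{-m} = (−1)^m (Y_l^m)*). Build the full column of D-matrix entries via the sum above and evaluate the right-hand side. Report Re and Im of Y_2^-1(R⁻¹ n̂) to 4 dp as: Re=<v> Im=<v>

Need the full column D^2_{m',-1} for m'=−2..2 at α=4.2236, β=2.0953, γ=2.9245.
cos(β/2)=0.499608, sin(β/2)=0.866252
d^2_{-2,-1}: single k=1 term ⇒ +0.216054;  D = +0.079361-0.200951i
d^2_{-1,-1}: k∈[0..1] ⇒ +0.062304 -0.561912 = -0.499608;  D = -0.324098-0.380221i
d^2_{0,-1}: k∈[0..1] ⇒ -0.264611 +0.795494 = +0.530883;  D = -0.518422+0.114348i
d^2_{1,-1}: k∈[0..1] ⇒ +0.561912 -0.563088 = -0.001176;  D = -0.000316+0.001133i
d^2_{2,-1}: single k=0 term ⇒ -0.649519;  D = -0.470577-0.447696i
Y_2^{m'}(θ=2.8431,φ=1.5915) and Σ D·Y over m':
  (+0.0794-0.2010i)·(-0.0334+0.0014i)  (-0.3241-0.3802i)·(+0.0045+0.2171i)  (-0.5184+0.1143i)·(+0.5490+0.0000i)  (-0.0003+0.0011i)·(-0.0045+0.2171i)  (-0.4706-0.4477i)·(-0.0334-0.0014i)
Y_2^-1(R⁻¹ n̂) = -0.191030+0.013039i

Re=-0.1910 Im=0.0130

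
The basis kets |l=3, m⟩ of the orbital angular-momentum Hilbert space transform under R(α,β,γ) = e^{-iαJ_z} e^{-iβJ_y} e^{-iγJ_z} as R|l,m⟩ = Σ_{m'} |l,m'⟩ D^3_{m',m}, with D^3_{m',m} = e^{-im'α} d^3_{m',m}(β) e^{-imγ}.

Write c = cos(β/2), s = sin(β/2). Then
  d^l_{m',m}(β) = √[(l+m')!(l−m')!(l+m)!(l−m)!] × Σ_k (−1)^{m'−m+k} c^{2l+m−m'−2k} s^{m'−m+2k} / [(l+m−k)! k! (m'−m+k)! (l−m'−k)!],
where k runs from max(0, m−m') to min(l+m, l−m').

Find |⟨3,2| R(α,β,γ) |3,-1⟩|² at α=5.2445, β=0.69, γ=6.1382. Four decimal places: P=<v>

P=0.0364

First d^3_{2,-1}(β=0.69), then the phase factors e^{-i(2)α} and e^{-i(-1)γ}:
With c≡cos(β/2)=0.941075 and s≡sin(β/2)=0.338197, N=[120·1·2·24]^{1/2}=75.894664
Admissible k: 0..1 (factorial args all ≥0)
  k=0: (−1)^3·75.8947/(12)·0.9411^3·0.3382^3 = -0.203897
  k=1: (−1)^4·75.8947/(24)·0.9411^1·0.3382^5 = +0.013167
d^3_{2,-1}(0.69) = -0.203897 +0.013167 = -0.190731
|D^3_{2,-1}|² = |d^3_{2,-1}(β)|² = (-0.190731)² = 0.036378 (the z-rotation phases have unit modulus)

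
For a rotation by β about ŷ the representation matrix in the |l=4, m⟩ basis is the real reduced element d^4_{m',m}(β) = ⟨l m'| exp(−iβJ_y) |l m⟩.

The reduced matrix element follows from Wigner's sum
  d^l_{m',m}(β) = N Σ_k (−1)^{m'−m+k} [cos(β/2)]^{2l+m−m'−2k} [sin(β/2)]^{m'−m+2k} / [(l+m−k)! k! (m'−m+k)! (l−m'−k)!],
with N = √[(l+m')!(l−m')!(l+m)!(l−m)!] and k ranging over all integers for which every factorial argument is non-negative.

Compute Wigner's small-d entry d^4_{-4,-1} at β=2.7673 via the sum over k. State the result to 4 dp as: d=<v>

d^4_{-4,-1}(β=2.7673) via Wigner's sum:
With c≡cos(β/2)=0.186056 and s≡sin(β/2)=0.982539, N=[1·40320·6·120]^{1/2}=5387.986637
Admissible k: 3..3 (factorial args all ≥0)
  k=3: (−1)^0·5387.9866/(720)·0.1861^5·0.9825^3 = +0.001583
d^4_{-4,-1}(2.7673) = +0.001583

d=0.0016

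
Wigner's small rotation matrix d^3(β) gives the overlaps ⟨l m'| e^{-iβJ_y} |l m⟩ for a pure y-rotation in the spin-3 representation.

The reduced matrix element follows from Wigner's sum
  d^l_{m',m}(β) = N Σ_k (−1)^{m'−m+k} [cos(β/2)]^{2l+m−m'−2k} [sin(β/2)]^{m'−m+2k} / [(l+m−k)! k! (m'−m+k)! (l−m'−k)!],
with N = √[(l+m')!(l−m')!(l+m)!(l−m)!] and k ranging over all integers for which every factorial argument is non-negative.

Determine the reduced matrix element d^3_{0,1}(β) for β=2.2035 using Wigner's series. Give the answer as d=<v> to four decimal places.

d^3_{0,1}(β=2.2035) via Wigner's sum:
Half-angle: c=0.452036, s=0.892000. N=√(6·6·24·2)=41.569219
Admissible k: 1..3 (factorial args all ≥0)
  k=1: (−1)^0·41.5692/(12)·0.4520^5·0.8920^1 = +0.058320
  k=2: (−1)^1·41.5692/(4)·0.4520^3·0.8920^3 = -0.681278
  k=3: (−1)^2·41.5692/(12)·0.4520^1·0.8920^5 = +0.884275
d^3_{0,1}(2.2035) = +0.058320 -0.681278 +0.884275 = +0.261317

d=0.2613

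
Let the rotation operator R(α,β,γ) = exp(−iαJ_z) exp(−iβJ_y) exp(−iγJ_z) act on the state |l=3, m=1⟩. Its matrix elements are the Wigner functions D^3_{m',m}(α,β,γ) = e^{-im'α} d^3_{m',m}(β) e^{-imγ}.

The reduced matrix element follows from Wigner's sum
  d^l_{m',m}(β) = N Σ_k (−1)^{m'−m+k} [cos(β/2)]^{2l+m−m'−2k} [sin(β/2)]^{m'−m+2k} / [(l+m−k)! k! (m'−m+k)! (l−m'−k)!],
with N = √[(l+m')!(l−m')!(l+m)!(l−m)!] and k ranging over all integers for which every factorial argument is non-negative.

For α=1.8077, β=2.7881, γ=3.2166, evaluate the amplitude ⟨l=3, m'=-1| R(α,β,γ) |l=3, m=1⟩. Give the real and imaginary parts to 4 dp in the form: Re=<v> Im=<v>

Re=0.1102 Im=-0.6744

Split into d^3_{-1,1}(β=2.7881) × two z-phases.
Half-angle: c=0.175828, s=0.984421. N=√(2·24·24·2)=48.000000
Admissible k: 2..4 (factorial args all ≥0)
  k=2: (−1)^0·48.0000/(8)·0.1758^4·0.9844^2 = +0.005557
  k=3: (−1)^1·48.0000/(6)·0.1758^2·0.9844^4 = -0.232267
  k=4: (−1)^2·48.0000/(48)·0.1758^0·0.9844^6 = +0.910092
d^3_{-1,1}(2.7881) = +0.005557 -0.232267 +0.910092 = +0.683382
D = (-0.234694+0.972069i)·(+0.683382)·(-0.997188+0.074937i) = +0.110154-0.674446i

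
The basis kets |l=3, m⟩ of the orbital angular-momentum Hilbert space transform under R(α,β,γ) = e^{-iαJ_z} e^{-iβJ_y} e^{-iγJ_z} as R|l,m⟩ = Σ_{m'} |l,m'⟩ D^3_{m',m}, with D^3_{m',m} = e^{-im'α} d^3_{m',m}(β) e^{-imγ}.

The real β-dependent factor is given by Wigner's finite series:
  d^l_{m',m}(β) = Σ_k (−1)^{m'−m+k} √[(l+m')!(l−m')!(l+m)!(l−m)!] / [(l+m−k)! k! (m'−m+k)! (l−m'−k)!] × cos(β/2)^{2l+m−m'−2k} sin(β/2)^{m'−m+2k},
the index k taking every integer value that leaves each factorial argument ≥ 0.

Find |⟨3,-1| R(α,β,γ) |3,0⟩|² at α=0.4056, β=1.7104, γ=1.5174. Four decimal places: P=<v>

P=0.1500

Split into d^3_{-1,0}(β=1.7104) × two z-phases.
With c≡cos(β/2)=0.656068 and s≡sin(β/2)=0.754702, N=[2·24·6·6]^{1/2}=41.569219
k∈{1,2,3} keeps every argument non-negative
  k=1: (−1)^0·41.5692/(12)·0.6561^5·0.7547^1 = +0.317767
  k=2: (−1)^1·41.5692/(4)·0.6561^3·0.7547^3 = -1.261492
  k=3: (−1)^2·41.5692/(12)·0.6561^1·0.7547^5 = +0.556438
d^3_{-1,0}(1.7104) = +0.317767 -1.261492 +0.556438 = -0.387286
|D^3_{-1,0}|² = |d^3_{-1,0}(β)|² = (-0.387286)² = 0.149990 (the z-rotation phases have unit modulus)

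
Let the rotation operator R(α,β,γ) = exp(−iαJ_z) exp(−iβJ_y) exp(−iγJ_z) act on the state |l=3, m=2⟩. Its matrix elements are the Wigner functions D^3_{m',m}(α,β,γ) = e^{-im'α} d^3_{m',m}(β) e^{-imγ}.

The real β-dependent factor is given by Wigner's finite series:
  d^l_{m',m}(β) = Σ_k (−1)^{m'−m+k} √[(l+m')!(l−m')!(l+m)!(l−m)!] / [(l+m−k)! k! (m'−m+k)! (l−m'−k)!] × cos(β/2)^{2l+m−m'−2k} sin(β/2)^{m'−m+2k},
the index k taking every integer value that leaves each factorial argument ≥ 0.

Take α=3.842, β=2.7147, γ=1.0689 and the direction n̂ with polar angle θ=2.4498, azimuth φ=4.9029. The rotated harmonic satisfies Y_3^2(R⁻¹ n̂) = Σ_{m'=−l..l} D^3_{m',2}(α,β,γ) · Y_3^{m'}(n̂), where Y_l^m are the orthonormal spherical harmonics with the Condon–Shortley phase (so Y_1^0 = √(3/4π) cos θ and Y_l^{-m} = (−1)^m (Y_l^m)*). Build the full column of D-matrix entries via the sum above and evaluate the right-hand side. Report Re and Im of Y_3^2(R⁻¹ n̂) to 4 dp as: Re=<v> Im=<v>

Re=0.1689 Im=0.2029

Need the full column D^3_{m',2} for m'=−3..3 at α=3.842, β=2.7147, γ=1.0689.
cos(β/2)=0.211829, sin(β/2)=0.977307
d^3_{-3,2}: single k=5 term ⇒ +0.462611;  D = -0.462302+0.016918i
d^3_{-2,2}: k∈[4..5] ⇒ +0.204675 -0.871335 = -0.666660;  D = -0.493660+0.448034i
d^3_{-1,2}: k∈[3..4] ⇒ +0.056115 -0.597228 = -0.541113;  D = +0.071973-0.536305i
d^3_{0,2}: k∈[2..3] ⇒ +0.010533 -0.224211 = -0.213677;  D = +0.114768+0.180240i
d^3_{1,2}: k∈[1..2] ⇒ +0.001318 -0.056115 = -0.054797;  D = -0.052295-0.016371i
d^3_{2,2}: k∈[0..1] ⇒ +0.000090 -0.009616 = -0.009525;  D = +0.008784-0.003683i
d^3_{3,2}: single k=0 term ⇒ -0.001021;  D = -0.000465+0.000909i
Y_3^{m'}(θ=2.4498,φ=4.9029) and Σ D·Y over m':
  (-0.4623+0.0169i)·(-0.0586-0.0911i)  (-0.4937+0.4480i)·(+0.2973-0.1191i)  (+0.0720-0.5363i)·(+0.0767+0.3978i)  (+0.1148+0.1802i)·(+0.0100+0.0000i)  (-0.0523-0.0164i)·(-0.0767+0.3978i)  (+0.0088-0.0037i)·(+0.2973+0.1191i)  (-0.0005+0.0009i)·(+0.0586-0.0911i)
Y_3^2(R⁻¹ n̂) = +0.168880+0.202904i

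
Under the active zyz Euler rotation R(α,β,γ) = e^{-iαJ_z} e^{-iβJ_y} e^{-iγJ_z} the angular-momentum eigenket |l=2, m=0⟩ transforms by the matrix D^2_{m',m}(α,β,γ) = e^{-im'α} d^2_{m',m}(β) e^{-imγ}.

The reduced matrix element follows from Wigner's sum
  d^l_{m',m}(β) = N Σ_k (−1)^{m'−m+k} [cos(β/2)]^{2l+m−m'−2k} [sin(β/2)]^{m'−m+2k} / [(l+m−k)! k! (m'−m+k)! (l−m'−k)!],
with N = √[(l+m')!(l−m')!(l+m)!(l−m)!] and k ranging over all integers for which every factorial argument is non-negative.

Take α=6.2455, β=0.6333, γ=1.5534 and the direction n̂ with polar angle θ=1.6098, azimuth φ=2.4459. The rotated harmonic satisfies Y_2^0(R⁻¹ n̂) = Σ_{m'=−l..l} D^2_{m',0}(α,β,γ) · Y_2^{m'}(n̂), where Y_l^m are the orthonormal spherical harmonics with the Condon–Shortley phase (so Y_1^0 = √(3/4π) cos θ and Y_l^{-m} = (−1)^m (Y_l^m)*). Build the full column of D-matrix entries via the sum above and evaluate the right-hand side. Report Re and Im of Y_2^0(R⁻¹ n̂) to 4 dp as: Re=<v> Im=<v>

Need the full column D^2_{m',0} for m'=−2..2 at α=6.2455, β=0.6333, γ=1.5534.
cos(β/2)=0.950284, sin(β/2)=0.311385
d^2_{-2,0}: single k=2 term ⇒ +0.214475;  D = +0.213866-0.016150i
d^2_{-1,0}: k∈[1..2] ⇒ +0.654536 -0.070278 = +0.584257;  D = +0.583842-0.022013i
d^2_{0,0}: k∈[0..2] ⇒ +0.815480 -0.350237 +0.009401 = +0.474645;  D = +0.474645+0.000000i
d^2_{1,0}: k∈[0..1] ⇒ -0.654536 +0.070278 = -0.584257;  D = -0.583842-0.022013i
d^2_{2,0}: single k=0 term ⇒ +0.214475;  D = +0.213866+0.016150i
Y_2^{m'}(θ=1.6098,φ=2.4459) and Σ D·Y over m':
  (+0.2139-0.0161i)·(+0.0688+0.3795i)  (+0.5838-0.0220i)·(+0.0231+0.0193i)  (+0.4746+0.0000i)·(-0.3140+0.0000i)  (-0.5838-0.0220i)·(-0.0231+0.0193i)  (+0.2139+0.0161i)·(+0.0688-0.3795i)
Y_2^0(R⁻¹ n̂) = -0.079489+0.000000i

Re=-0.0795 Im=0.0000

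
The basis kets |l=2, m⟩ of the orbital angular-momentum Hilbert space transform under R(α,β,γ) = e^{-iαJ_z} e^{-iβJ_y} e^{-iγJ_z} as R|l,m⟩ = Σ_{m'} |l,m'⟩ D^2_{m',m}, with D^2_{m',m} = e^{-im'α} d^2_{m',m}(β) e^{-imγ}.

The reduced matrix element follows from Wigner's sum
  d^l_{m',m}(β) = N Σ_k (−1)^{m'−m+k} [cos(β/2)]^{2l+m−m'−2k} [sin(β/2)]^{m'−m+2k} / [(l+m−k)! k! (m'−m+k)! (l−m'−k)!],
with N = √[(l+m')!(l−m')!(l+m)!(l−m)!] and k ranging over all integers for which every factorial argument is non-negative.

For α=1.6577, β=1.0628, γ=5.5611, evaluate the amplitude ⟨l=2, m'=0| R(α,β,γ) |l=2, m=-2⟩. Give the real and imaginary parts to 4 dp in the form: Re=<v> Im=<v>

Re=0.0590 Im=-0.4637

First d^2_{0,-2}(β=1.0628), then the phase factors e^{-i(0)α} and e^{-i(-2)γ}:
c=cos(1.0628/2)=0.862098, s=sin(1.0628/2)=0.506741; N=√[2·2·1·24]=9.797959
The bounds max(0,m−m')=0 and min(l+m,l−m')=0 give 1 term
  k=0: (−1)^2·9.7980/(4)·0.8621^2·0.5067^2 = +0.467478
d^2_{0,-2}(1.0628) = +0.467478
Attach z-rotation phases: D = e^{-i(0)(1.6577)}·(+0.467478)·e^{-i(-2)(5.5611)} = +0.059037-0.463735i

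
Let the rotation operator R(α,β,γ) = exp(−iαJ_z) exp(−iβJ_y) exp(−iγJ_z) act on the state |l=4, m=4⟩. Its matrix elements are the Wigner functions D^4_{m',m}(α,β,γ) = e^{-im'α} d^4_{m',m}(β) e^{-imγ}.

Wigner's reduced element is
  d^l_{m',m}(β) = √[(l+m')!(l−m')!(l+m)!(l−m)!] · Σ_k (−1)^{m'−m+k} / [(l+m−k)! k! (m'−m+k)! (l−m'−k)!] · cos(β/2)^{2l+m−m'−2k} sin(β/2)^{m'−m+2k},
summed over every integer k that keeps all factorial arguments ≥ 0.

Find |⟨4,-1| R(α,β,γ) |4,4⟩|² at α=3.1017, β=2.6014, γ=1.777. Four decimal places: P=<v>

P=0.0140

First d^4_{-1,4}(β=2.6014), then the phase factors e^{-i(-1)α} and e^{-i(4)γ}:
Half-angle: c=0.266824, s=0.963745. N=√(6·120·40320·1)=5387.986637
k: max(0,(4)−(-1))=5 … min(4+(4),4−(-1))=5
  k=5: (−1)^0·5387.9866/(720)·0.2668^3·0.9637^5 = +0.118190
d^4_{-1,4}(2.6014) = +0.118190
|D^4_{-1,4}|² = |d^4_{-1,4}(β)|² = (+0.118190)² = 0.013969 (the z-rotation phases have unit modulus)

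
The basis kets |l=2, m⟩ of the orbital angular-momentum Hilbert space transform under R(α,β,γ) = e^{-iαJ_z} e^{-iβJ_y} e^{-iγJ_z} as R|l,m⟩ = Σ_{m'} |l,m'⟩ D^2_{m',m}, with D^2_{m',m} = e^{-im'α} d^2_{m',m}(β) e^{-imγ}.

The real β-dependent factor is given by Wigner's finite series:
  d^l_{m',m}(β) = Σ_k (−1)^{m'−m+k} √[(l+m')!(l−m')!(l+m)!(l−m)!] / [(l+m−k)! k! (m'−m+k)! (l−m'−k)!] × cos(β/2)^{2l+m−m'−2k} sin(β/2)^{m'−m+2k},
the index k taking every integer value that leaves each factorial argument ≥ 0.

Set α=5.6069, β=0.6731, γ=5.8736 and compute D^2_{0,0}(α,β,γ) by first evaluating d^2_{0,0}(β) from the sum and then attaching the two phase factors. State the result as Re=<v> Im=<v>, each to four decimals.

Re=0.4170 Im=0.0000

First d^2_{0,0}(β=0.6731), then the phase factors e^{-i(0)α} and e^{-i(0)γ}:
Half-angle: c=0.943900, s=0.330233. N=√(2·2·2·2)=4.000000
k: max(0,(0)−(0))=0 … min(2+(0),2−(0))=2
  k=0: (−1)^0·4.0000/(4)·0.9439^4·0.3302^0 = +0.793786
  k=1: (−1)^1·4.0000/(1)·0.9439^2·0.3302^2 = -0.388644
  k=2: (−1)^2·4.0000/(4)·0.9439^0·0.3302^4 = +0.011893
d^2_{0,0}(0.6731) = +0.793786 -0.388644 +0.011893 = +0.417035
D = (+1.000000+0.000000i)·(+0.417035)·(+1.000000+0.000000i) = +0.417035+0.000000i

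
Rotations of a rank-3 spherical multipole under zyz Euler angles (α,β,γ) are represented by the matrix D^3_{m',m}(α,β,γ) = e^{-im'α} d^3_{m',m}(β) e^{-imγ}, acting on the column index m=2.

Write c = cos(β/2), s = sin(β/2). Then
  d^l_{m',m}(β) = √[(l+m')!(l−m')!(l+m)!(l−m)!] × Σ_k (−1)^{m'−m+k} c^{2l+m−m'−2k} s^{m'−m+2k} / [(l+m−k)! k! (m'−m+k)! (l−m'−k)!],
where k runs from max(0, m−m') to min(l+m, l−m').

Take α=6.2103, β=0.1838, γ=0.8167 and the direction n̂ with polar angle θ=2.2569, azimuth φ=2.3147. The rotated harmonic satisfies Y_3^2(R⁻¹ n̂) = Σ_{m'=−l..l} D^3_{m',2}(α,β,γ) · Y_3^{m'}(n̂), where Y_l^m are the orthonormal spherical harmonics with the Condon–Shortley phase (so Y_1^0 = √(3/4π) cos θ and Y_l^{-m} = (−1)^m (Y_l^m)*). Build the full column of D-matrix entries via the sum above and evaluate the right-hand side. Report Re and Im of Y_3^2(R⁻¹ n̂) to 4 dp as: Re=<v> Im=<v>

Need the full column D^3_{m',2} for m'=−3..3 at α=6.2103, β=0.1838, γ=0.8167.
cos(β/2)=0.995780, sin(β/2)=0.091771
d^3_{-3,2}: single k=5 term ⇒ +0.000016;  D = -0.000004-0.000015i
d^3_{-2,2}: k∈[4..5] ⇒ +0.000352 -0.000001 = +0.000351;  D = -0.000073-0.000343i
d^3_{-1,2}: k∈[3..4] ⇒ +0.004827 -0.000020 = +0.004806;  D = -0.000649-0.004762i
d^3_{0,2}: k∈[2..3] ⇒ +0.045355 -0.000385 = +0.044970;  D = -0.002813-0.044881i
d^3_{1,2}: k∈[1..2] ⇒ +0.284133 -0.004827 = +0.279306;  D = +0.002872-0.279292i
d^3_{2,2}: k∈[0..1] ⇒ +0.974947 -0.041403 = +0.933544;  D = +0.077550-0.930317i
d^3_{3,2}: single k=0 term ⇒ -0.220088;  D = -0.034206+0.217414i
Y_3^{m'}(θ=2.2569,φ=2.3147) and Σ D·Y over m':
  (-0.0000-0.0000i)·(+0.1526-0.1186i)  (-0.0001-0.0003i)·(+0.0321-0.3863i)  (-0.0006-0.0048i)·(-0.1705-0.1852i)  (-0.0028-0.0449i)·(+0.2348+0.0000i)  (+0.0029-0.2793i)·(+0.1705-0.1852i)  (+0.0776-0.9303i)·(+0.0321+0.3863i)  (-0.0342+0.2174i)·(-0.1526-0.1186i)
Y_3^2(R⁻¹ n̂) = +0.340029-0.086782i

Re=0.3400 Im=-0.0868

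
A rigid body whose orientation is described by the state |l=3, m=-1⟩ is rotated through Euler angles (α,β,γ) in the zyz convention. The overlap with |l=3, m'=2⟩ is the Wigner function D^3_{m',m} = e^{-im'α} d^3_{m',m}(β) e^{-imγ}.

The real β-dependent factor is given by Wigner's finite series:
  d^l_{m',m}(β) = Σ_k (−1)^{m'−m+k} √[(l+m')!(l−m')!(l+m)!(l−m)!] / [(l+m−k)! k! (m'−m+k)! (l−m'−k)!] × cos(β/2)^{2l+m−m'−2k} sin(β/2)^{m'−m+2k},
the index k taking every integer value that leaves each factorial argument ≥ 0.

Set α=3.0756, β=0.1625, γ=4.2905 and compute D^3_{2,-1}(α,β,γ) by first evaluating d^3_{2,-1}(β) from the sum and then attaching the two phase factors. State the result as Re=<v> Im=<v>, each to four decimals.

D^3_{2,-1}(3.0756,0.1625,4.2905) = e^{-i·2·3.0756}·d^3_{2,-1}(0.1625)·e^{-i·-1·4.2905}. Compute d first:
Half-angle: c=0.996701, s=0.081161. N=√(120·1·2·24)=75.894664
k: max(0,(-1)−(2))=0 … min(3+(-1),3−(2))=1
  k=0: (−1)^3·75.8947/(12)·0.9967^3·0.0812^3 = -0.003348
  k=1: (−1)^4·75.8947/(24)·0.9967^1·0.0812^5 = +0.000011
d^3_{2,-1}(0.1625) = -0.003348 +0.000011 = -0.003337
D = (+0.991303+0.131602i)·(-0.003337)·(-0.409485-0.912317i) = +0.000954+0.003197i

Re=0.0010 Im=0.0032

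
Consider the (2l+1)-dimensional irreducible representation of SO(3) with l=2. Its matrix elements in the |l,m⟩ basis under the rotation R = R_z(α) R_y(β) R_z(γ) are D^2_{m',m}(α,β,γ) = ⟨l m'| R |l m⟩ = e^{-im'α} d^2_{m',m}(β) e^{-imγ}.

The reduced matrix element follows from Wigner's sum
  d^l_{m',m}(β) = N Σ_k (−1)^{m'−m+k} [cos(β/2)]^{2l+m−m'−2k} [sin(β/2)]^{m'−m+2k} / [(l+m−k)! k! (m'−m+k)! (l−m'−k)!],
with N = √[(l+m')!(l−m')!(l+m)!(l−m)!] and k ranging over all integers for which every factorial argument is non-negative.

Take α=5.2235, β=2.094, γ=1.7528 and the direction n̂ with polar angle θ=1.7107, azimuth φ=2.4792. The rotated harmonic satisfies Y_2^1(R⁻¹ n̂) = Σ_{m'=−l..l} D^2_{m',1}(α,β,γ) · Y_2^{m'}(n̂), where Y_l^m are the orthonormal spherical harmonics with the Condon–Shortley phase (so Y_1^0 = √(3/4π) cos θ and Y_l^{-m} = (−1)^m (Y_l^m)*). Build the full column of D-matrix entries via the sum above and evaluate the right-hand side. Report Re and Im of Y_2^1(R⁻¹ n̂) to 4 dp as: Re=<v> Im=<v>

Re=-0.2682 Im=-0.2776

Need the full column D^2_{m',1} for m'=−2..2 at α=5.2235, β=2.094, γ=1.7528.
cos(β/2)=0.500171, sin(β/2)=0.865927
d^2_{-2,1}: single k=3 term ⇒ +0.649519;  D = -0.483754+0.433424i
d^2_{-1,1}: k∈[2..3] ⇒ +0.562757 -0.562243 = +0.000513;  D = -0.000486-0.000166i
d^2_{0,1}: k∈[1..2] ⇒ +0.265407 -0.795495 = -0.530088;  D = +0.095946+0.521333i
d^2_{1,1}: k∈[0..1] ⇒ +0.062586 -0.562757 = -0.500171;  D = -0.384761+0.319577i
d^2_{2,1}: single k=0 term ⇒ -0.216704;  D = -0.202307-0.077670i
Y_2^{m'}(θ=1.7107,φ=2.4792) and Σ D·Y over m':
  (-0.4838+0.4334i)·(+0.0922+0.3674i)  (-0.0005-0.0002i)·(+0.0841+0.0656i)  (+0.0959+0.5213i)·(-0.2970+0.0000i)  (-0.3848+0.3196i)·(-0.0841+0.0656i)  (-0.2023-0.0777i)·(+0.0922-0.3674i)
Y_2^1(R⁻¹ n̂) = -0.268166-0.277580i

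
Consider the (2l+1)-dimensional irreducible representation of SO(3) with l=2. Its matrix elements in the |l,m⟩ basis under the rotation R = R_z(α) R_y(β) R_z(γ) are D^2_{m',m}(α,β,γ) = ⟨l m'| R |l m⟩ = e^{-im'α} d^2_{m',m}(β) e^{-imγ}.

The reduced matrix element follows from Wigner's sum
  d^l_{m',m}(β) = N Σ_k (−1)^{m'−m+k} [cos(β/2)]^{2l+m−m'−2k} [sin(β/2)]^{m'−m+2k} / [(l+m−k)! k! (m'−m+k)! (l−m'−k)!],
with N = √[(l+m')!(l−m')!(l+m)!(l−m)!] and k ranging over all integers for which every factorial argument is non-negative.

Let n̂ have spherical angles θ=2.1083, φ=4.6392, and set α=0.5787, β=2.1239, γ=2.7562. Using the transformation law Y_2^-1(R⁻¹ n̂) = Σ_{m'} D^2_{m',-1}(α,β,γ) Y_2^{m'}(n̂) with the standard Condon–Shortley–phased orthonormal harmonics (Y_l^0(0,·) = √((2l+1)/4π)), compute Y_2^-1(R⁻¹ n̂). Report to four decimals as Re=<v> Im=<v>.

Re=0.1232 Im=0.0493

Need the full column D^2_{m',-1} for m'=−2..2 at α=0.5787, β=2.1239, γ=2.7562.
cos(β/2)=0.487170, sin(β/2)=0.873307
d^2_{-2,-1}: single k=1 term ⇒ +0.201948;  D = -0.144698-0.140874i
d^2_{-1,-1}: k∈[0..1] ⇒ +0.056328 -0.543021 = -0.486693;  D = +0.477628+0.093496i
d^2_{0,-1}: k∈[0..1] ⇒ -0.247334 +0.794799 = +0.547465;  D = -0.507308+0.205805i
d^2_{1,-1}: k∈[0..1] ⇒ +0.543021 -0.581658 = -0.038638;  D = +0.022030-0.031742i
d^2_{2,-1}: single k=0 term ⇒ -0.648951;  D = +0.018171-0.648696i
Y_2^{m'}(θ=2.1083,φ=4.6392) and Σ D·Y over m':
  (-0.1447-0.1409i)·(-0.2820-0.0416i)  (+0.4776+0.0935i)·(+0.0248-0.3389i)  (-0.5073+0.2058i)·(-0.0674+0.0000i)  (+0.0220-0.0317i)·(-0.0248-0.3389i)  (+0.0182-0.6487i)·(-0.2820+0.0416i)
Y_2^-1(R⁻¹ n̂) = +0.123207+0.049341i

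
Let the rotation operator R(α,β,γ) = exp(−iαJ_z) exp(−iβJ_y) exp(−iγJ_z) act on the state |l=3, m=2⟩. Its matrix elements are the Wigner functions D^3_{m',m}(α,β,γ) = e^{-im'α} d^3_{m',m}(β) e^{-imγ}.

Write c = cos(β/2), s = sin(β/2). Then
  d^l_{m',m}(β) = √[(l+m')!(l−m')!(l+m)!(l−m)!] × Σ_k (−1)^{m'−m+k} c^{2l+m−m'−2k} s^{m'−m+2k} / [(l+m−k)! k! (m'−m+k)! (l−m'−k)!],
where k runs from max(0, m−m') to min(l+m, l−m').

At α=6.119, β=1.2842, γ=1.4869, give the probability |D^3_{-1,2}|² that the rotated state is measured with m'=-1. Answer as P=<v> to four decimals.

P=0.2526

D^3_{-1,2}(6.119,1.2842,1.4869) = e^{-i·-1·6.119}·d^3_{-1,2}(1.2842)·e^{-i·2·1.4869}. Compute d first:
With c≡cos(β/2)=0.800840 and s≡sin(β/2)=0.598879, N=[2·24·120·1]^{1/2}=75.894664
Admissible k: 3..4 (factorial args all ≥0)
  k=3: (−1)^0·75.8947/(12)·0.8008^3·0.5989^3 = +0.697723
  k=4: (−1)^1·75.8947/(24)·0.8008^1·0.5989^5 = -0.195092
d^3_{-1,2}(1.2842) = +0.697723 -0.195092 = +0.502631
|D^3_{-1,2}|² = |d^3_{-1,2}(β)|² = (+0.502631)² = 0.252638 (the z-rotation phases have unit modulus)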